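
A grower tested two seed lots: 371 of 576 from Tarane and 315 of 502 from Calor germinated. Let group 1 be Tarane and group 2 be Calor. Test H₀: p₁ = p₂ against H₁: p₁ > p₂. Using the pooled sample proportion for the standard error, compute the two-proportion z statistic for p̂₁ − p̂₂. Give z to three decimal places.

p̂₁ = 371/576 ≈ 0.644097, p̂₂ = 315/502 ≈ 0.627490.
Pooled p̂ = (371+315)/(576+502) = 686/1078 = 0.636364.
SE = √(0.231405 × 0.00372814) = 0.029372.
z = (0.644097 − 0.627490)/0.029372 = 0.016607/0.029372 = 0.565.

z = 0.565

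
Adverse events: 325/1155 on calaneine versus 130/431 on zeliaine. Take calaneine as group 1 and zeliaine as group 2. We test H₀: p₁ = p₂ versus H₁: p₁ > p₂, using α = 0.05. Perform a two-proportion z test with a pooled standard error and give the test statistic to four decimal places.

z = -0.7927

p̂₁ = 325/1155 = 0.2813853, p̂₂ = 130/431 = 0.3016241.
Pooled p̂ = (325+130)/(1155+431) = 455/1586 = 0.2868852.
SE = √(0.204582 × 0.00318599) = 0.0255303.
z = (0.2813853 − 0.3016241)/0.0255303 = -0.0202388/0.0255303 = -0.7927.
p-value = P(Z > -0.793) ≈ 0.7860, so at α = 0.05 we fail to reject H₀.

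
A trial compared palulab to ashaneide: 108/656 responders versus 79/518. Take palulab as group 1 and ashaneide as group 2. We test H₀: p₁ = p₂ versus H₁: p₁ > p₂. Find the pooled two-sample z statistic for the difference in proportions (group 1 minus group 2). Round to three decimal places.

p̂₁ = 108/656 ≈ 0.164634, p̂₂ = 79/518 ≈ 0.152510.
Pooled p̂ = (108+79)/(656+518) = 187/1174 = 0.159284.
SE = √(p̂(1−p̂)(1/n₁+1/n₂)) = √(0.159284·0.840716·0.00345489) = √(0.000462655) = 0.021509.
z = (0.164634 − 0.152510)/0.021509 = 0.012124/0.021509 = 0.564.
p-value = P(Z > 0.564) ≈ 0.2865.

z = 0.564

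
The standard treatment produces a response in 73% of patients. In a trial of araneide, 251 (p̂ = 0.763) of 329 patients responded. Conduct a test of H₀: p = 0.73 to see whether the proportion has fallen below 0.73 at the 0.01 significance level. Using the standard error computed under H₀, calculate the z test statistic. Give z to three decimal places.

p̂ = 251/329 ≈ 0.76292.
SE = √(p₀(1−p₀)/n) = √(0.1971/329) = 0.02448.
z = (0.76292 − 0.73)/0.02448 = 0.03292/0.02448 = 1.345.
p-value = P(Z < 1.345) ≈ 0.9107; since p > α = 0.01, fail to reject H₀.

z = 1.345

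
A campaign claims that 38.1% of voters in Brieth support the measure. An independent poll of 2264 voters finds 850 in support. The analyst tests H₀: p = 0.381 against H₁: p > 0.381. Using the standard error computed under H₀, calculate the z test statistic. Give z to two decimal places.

z = -0.54

p̂ = 850/2264 ≈ 0.37544.
Standard error under H₀: √(0.381×0.619/2264) = 0.01021.
z = (0.37544 − 0.381)/0.01021 = -0.00556/0.01021 = -0.54.
p-value = P(Z > -0.545) ≈ 0.7070.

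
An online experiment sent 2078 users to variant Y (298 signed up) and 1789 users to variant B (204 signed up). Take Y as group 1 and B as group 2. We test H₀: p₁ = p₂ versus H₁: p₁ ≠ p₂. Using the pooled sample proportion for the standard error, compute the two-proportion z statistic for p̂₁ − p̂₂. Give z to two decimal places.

z = 2.71

p̂₁ = 298/2078 = 0.14341, p̂₂ = 204/1789 = 0.11403.
Pooled p̂ = (298+204)/(2078+1789) = 502/3867 = 0.12982.
SE = √(0.112964 × 0.0010402) = 0.01084.
z = (0.14341 − 0.11403)/0.01084 = 0.02938/0.01084 = 2.71.
p-value = 2·P(Z > 2.710) ≈ 0.0067.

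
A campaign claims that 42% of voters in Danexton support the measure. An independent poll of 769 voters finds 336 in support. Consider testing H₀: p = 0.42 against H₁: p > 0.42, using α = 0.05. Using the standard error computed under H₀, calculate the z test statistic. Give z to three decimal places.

p̂ = 336/769 ≈ 0.43693.
Standard error under H₀: √(0.42×0.58/769) = 0.01780.
z = (0.43693 − 0.42)/0.01780 = 0.01693/0.01780 = 0.951.
p-value = P(Z > 0.951) ≈ 0.1707; since p > α = 0.05, fail to reject H₀.

z = 0.951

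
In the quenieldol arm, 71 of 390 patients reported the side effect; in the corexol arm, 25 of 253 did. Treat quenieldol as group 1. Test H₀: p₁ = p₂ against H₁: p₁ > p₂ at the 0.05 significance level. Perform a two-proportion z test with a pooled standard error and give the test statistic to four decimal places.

p̂₁ = 71/390 ≈ 0.18205128, p̂₂ = 25/253 ≈ 0.09881423.
Pooled p̂ = (71+25)/(390+253) = 96/643 = 0.14930016.
SE = √(p̂(1−p̂)(1/n₁+1/n₂)) = √(0.14930016·0.85069984·0.00651667) = √(0.00082768) = 0.02876943.
z = (0.18205128 − 0.09881423)/0.02876943 = 0.08323705/0.02876943 = 2.8932.
p-value = P(Z > 2.893) ≈ 0.0019; since p < α = 0.05, reject H₀.

z = 2.8932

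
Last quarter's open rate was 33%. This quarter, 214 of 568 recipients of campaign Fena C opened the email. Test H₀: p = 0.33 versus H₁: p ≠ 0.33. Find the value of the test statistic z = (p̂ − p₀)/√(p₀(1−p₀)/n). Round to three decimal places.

z = 2.370

p̂ = 214/568 = 0.37676.
Standard error under H₀: √(0.33×0.67/568) = 0.01973.
z = (0.37676 − 0.33)/0.01973 = 0.04676/0.01973 = 2.370.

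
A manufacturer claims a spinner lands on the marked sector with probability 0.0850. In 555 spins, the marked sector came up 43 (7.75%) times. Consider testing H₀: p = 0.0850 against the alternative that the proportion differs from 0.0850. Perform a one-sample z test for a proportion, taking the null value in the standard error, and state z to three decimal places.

z = -0.635

p̂ = 43/555 ≈ 0.07748.
Under H₀, SE = √(0.085·0.915/555) = √(0.000140135) = 0.01184.
z = (0.07748 − 0.085)/0.01184 = -0.00752/0.01184 = -0.635.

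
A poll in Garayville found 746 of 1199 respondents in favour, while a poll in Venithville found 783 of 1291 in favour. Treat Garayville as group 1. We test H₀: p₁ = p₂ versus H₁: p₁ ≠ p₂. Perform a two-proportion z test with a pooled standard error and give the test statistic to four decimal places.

z = 0.8030

p̂₁ = 746/1199 = 0.622185, p̂₂ = 783/1291 = 0.606507.
Pooled p̂ = (746+783)/(1199+1291) = 1529/2490 = 0.614056.
SE = √(0.236991 × 0.00160862) = 0.019525.
z = (0.622185 − 0.606507)/0.019525 = 0.015678/0.019525 = 0.8030.
Two-sided p-value ≈ 2·Φ(−0.803) = 0.4220.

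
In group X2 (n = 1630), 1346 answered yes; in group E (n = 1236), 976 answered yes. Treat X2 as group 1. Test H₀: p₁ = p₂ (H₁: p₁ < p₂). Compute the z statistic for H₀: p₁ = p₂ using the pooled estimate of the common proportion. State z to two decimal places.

z = 2.44

p̂₁ = 1346/1630 = 0.82577, p̂₂ = 976/1236 = 0.78964.
Pooled p̂ = (1346+976)/(1630+1236) = 2322/2866 = 0.81019.
SE = √(p̂(1−p̂)(1/n₁+1/n₂)) = √(0.81019·0.18981·0.00142256) = √(0.000218766) = 0.01479.
z = (0.82577 − 0.78964)/0.01479 = 0.03613/0.01479 = 2.44.
p-value = P(Z < 2.442) ≈ 0.9927.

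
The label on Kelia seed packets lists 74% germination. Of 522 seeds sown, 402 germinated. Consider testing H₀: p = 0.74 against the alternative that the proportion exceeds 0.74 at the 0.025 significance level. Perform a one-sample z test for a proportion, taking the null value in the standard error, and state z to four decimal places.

z = 1.5686

p̂ = 402/522 = 0.7701149.
SE = √(p₀(1−p₀)/n) = √(0.1924/522) = 0.0191985.
z = (0.7701149 − 0.74)/0.0191985 = 0.0301149/0.0191985 = 1.5686.
p-value = P(Z > 1.569) ≈ 0.0584, so at α = 0.025 we fail to reject H₀.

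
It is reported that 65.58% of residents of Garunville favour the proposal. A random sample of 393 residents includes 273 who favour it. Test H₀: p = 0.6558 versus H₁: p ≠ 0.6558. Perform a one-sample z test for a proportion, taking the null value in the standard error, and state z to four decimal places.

p̂ = 273/393 = 0.694656.
SE = √(p₀(1−p₀)/n) = √(0.22573/393) = 0.023966.
z = (0.694656 − 0.6558)/0.023966 = 0.038856/0.023966 = 1.6213.

z = 1.6213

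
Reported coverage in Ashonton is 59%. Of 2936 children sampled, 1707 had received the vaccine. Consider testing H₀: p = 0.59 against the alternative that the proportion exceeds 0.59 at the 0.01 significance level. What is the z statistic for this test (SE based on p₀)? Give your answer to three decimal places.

z = -0.947

p̂ = 1707/2936 ≈ 0.58140.
Standard error under H₀: √(0.59×0.41/2936) = 0.00908.
z = (0.58140 − 0.59)/0.00908 = -0.00860/0.00908 = -0.947.
p-value = P(Z > -0.947) ≈ 0.8282. With α = 0.01, fail to reject H₀.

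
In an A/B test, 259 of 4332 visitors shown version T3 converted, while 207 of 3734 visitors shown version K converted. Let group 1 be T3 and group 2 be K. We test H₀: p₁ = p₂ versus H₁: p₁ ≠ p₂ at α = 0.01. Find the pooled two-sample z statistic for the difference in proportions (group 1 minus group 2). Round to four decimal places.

p̂₁ = 259/4332 = 0.059788, p̂₂ = 207/3734 = 0.055437.
Pooled p̂ = (259+207)/(4332+3734) = 466/8066 = 0.057773.
SE = √(p̂(1−p̂)(1/n₁+1/n₂)) = √(0.057773·0.942227·0.00049865) = √(2.71443e-05) = 0.005210.
z = (0.059788 − 0.055437)/0.005210 = 0.004351/0.005210 = 0.8351.
p-value = 2·P(Z > 0.835) ≈ 0.4036, so at α = 0.01 we fail to reject H₀.

z = 0.8351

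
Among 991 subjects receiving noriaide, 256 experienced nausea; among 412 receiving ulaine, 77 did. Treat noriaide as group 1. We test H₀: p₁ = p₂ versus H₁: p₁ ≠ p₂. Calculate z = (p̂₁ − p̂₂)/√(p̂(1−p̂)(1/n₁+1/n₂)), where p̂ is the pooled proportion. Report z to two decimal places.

p̂₁ = 256/991 ≈ 0.25832, p̂₂ = 77/412 ≈ 0.18689.
Pooled p̂ = (256+77)/(991+412) = 333/1403 = 0.23735.
SE = √(p̂(1−p̂)(1/n₁+1/n₂)) = √(0.23735·0.76265·0.00343627) = √(0.000622013) = 0.02494.
z = (0.25832 − 0.18689)/0.02494 = 0.07143/0.02494 = 2.86.

z = 2.86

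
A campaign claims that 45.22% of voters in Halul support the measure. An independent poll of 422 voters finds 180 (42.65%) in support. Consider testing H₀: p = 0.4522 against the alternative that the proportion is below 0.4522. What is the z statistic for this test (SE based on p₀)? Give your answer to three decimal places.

p̂ = 180/422 ≈ 0.42654.
Under H₀, SE = √(0.4522·0.5478/422) = √(0.000587003) = 0.02423.
z = (0.42654 − 0.4522)/0.02423 = -0.02566/0.02423 = -1.059.
p-value = P(Z < -1.059) ≈ 0.1448.

z = -1.059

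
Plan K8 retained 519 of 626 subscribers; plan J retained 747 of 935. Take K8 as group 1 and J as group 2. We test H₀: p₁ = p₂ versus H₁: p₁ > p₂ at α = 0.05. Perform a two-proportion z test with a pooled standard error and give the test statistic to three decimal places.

z = 1.491

p̂₁ = 519/626 ≈ 0.82907, p̂₂ = 747/935 ≈ 0.79893.
Pooled p̂ = (519+747)/(626+935) = 1266/1561 = 0.81102.
SE = √(p̂(1−p̂)(1/n₁+1/n₂)) = √(0.81102·0.18898·0.00266696) = √(0.000408759) = 0.02022.
z = (0.82907 − 0.79893)/0.02022 = 0.03014/0.02022 = 1.491.
p-value = P(Z > 1.491) ≈ 0.0680; since p > α = 0.05, fail to reject H₀.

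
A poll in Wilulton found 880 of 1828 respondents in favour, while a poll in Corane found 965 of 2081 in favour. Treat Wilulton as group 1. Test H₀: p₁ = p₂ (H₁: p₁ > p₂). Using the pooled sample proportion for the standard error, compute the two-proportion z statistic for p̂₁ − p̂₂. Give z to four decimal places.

z = 1.1049

p̂₁ = 880/1828 ≈ 0.481400, p̂₂ = 965/2081 ≈ 0.463719.
Pooled p̂ = (880+965)/(1828+2081) = 1845/3909 = 0.471988.
SE = √(0.249215 × 0.00102758) = 0.016003.
z = (0.481400 − 0.463719)/0.016003 = 0.017681/0.016003 = 1.1049.
p-value = P(Z > 1.105) ≈ 0.1346.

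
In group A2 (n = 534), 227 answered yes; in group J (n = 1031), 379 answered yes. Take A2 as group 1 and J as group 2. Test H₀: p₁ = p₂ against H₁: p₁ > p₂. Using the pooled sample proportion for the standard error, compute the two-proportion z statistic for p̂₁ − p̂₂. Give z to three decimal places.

z = 2.214

p̂₁ = 227/534 = 0.42509, p̂₂ = 379/1031 = 0.36760.
Pooled p̂ = (227+379)/(534+1031) = 606/1565 = 0.38722.
SE = √(0.237281 × 0.00284259) = 0.02597.
z = (0.42509 − 0.36760)/0.02597 = 0.05749/0.02597 = 2.214.
p-value = P(Z > 2.214) ≈ 0.0134.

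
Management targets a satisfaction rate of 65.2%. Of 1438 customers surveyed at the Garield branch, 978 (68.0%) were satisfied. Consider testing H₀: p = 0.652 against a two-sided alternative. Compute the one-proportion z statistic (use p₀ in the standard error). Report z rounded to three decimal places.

p̂ = 978/1438 ≈ 0.68011.
Standard error under H₀: √(0.652×0.348/1438) = 0.01256.
z = (0.68011 − 0.652)/0.01256 = 0.02811/0.01256 = 2.238.

z = 2.238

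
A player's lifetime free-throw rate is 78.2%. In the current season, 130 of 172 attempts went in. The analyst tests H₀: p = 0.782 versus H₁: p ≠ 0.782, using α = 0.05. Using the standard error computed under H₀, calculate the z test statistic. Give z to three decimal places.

z = -0.832

p̂ = 130/172 = 0.75581.
Under H₀, SE = √(0.782·0.218/172) = √(0.00099114) = 0.03148.
z = (0.75581 − 0.782)/0.03148 = -0.02619/0.03148 = -0.832.
p-value = 2·P(Z > 0.832) ≈ 0.4055. With α = 0.05, fail to reject H₀.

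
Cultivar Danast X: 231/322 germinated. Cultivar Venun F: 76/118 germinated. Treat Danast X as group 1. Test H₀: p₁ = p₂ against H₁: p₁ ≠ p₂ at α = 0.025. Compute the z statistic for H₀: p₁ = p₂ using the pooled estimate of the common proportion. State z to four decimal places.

z = 1.4837

p̂₁ = 231/322 ≈ 0.717391, p̂₂ = 76/118 ≈ 0.644068.
Pooled p̂ = (231+76)/(322+118) = 307/440 = 0.697727.
SE = √(p̂(1−p̂)(1/n₁+1/n₂)) = √(0.697727·0.302273·0.0115802) = √(0.0024423) = 0.049420.
z = (0.717391 − 0.644068)/0.049420 = 0.073323/0.049420 = 1.4837.
Two-sided p-value ≈ 2·Φ(−1.484) = 0.1379; since p > α = 0.025, fail to reject H₀.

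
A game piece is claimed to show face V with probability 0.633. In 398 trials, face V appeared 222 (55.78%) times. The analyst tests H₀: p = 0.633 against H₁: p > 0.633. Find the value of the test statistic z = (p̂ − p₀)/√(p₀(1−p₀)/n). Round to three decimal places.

p̂ = 222/398 = 0.55779.
SE = √(p₀(1−p₀)/n) = √(0.23231/398) = 0.02416.
z = (0.55779 − 0.633)/0.02416 = -0.07521/0.02416 = -3.113.
p-value = P(Z > -3.113) ≈ 0.9991.

z = -3.113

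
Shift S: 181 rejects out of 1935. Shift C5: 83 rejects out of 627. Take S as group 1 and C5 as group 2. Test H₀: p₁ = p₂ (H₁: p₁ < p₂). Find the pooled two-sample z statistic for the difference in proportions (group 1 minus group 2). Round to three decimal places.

p̂₁ = 181/1935 = 0.09354, p̂₂ = 83/627 = 0.13238.
Pooled p̂ = (181+83)/(1935+627) = 264/2562 = 0.10304.
SE = √(0.0924263 × 0.00211169) = 0.01397.
z = (0.09354 − 0.13238)/0.01397 = -0.03884/0.01397 = -2.780.
p-value = P(Z < -2.780) ≈ 0.0027.

z = -2.780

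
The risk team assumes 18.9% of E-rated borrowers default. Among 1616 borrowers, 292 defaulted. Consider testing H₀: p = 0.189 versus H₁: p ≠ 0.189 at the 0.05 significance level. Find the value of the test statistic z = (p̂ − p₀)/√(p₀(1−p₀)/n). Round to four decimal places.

p̂ = 292/1616 ≈ 0.1806931.
Standard error under H₀: √(0.189×0.811/1616) = 0.0097391.
z = (0.1806931 − 0.189)/0.0097391 = -0.0083069/0.0097391 = -0.8529.
p-value = 2·P(Z > 0.853) ≈ 0.3937, so at α = 0.05 we fail to reject H₀.

z = -0.8529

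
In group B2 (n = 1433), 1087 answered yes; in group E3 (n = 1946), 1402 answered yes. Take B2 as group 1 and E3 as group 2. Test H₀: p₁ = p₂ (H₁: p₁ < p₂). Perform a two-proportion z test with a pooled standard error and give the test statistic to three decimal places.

z = 2.485

p̂₁ = 1087/1433 = 0.75855, p̂₂ = 1402/1946 = 0.72045.
Pooled p̂ = (1087+1402)/(1433+1946) = 2489/3379 = 0.73661.
SE = √(0.194016 × 0.00121171) = 0.01533.
z = (0.75855 − 0.72045)/0.01533 = 0.03810/0.01533 = 2.485.
p-value = P(Z < 2.485) ≈ 0.9935.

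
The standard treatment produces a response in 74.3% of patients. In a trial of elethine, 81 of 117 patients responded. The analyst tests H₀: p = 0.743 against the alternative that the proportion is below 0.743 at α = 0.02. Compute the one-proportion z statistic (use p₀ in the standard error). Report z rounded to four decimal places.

p̂ = 81/117 = 0.692308.
Standard error under H₀: √(0.743×0.257/117) = 0.040399.
z = (0.692308 − 0.743)/0.040399 = -0.050692/0.040399 = -1.2548.
p-value = P(Z < -1.255) ≈ 0.1048. With α = 0.02, fail to reject H₀.

z = -1.2548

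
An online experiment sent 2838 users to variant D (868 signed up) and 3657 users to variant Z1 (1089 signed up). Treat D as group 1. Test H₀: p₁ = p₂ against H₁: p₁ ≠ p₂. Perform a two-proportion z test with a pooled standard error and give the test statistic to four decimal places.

p̂₁ = 868/2838 = 0.305849, p̂₂ = 1089/3657 = 0.297785.
Pooled p̂ = (868+1089)/(2838+3657) = 1957/6495 = 0.301309.
SE = √(0.210522 × 0.000625809) = 0.011478.
z = (0.305849 − 0.297785)/0.011478 = 0.008064/0.011478 = 0.7026.
p-value = 2·P(Z > 0.703) ≈ 0.4823.

z = 0.7026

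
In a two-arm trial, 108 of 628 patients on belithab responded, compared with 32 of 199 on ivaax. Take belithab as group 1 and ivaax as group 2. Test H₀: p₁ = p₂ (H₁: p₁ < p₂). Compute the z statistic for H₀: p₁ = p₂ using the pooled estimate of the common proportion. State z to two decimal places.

p̂₁ = 108/628 ≈ 0.1720, p̂₂ = 32/199 ≈ 0.1608.
Pooled p̂ = (108+32)/(628+199) = 140/827 = 0.1693.
SE = √(p̂(1−p̂)(1/n₁+1/n₂)) = √(0.1693·0.8307·0.00661748) = √(0.000930607) = 0.0305.
z = (0.1720 − 0.1608)/0.0305 = 0.0112/0.0305 = 0.37.

z = 0.37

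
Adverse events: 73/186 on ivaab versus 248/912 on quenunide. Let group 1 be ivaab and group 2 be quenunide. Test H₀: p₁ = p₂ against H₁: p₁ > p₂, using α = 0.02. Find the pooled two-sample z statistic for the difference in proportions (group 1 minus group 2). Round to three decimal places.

p̂₁ = 73/186 ≈ 0.39247, p̂₂ = 248/912 ≈ 0.27193.
Pooled p̂ = (73+248)/(186+912) = 321/1098 = 0.29235.
SE = √(0.206881 × 0.00647284) = 0.03659.
z = (0.39247 − 0.27193)/0.03659 = 0.12054/0.03659 = 3.294.
p-value = P(Z > 3.294) ≈ 0.0005. With α = 0.02, reject H₀.

z = 3.294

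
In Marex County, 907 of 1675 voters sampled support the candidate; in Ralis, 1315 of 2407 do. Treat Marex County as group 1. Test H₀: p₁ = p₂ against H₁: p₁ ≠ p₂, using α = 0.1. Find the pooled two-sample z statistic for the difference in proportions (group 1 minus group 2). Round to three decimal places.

p̂₁ = 907/1675 ≈ 0.54149, p̂₂ = 1315/2407 ≈ 0.54632.
Pooled p̂ = (907+1315)/(1675+2407) = 2222/4082 = 0.54434.
SE = √(0.248034 × 0.00101247) = 0.01585.
z = (0.54149 − 0.54632)/0.01585 = -0.00483/0.01585 = -0.305.
Two-sided p-value ≈ 2·Φ(−0.305) = 0.7605. With α = 0.1, fail to reject H₀.

z = -0.305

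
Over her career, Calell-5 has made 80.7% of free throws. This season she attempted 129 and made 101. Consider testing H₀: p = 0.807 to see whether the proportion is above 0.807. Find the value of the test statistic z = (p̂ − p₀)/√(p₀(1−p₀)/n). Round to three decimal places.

p̂ = 101/129 ≈ 0.78295.
SE = √(p₀(1−p₀)/n) = √(0.15575/129) = 0.03475.
z = (0.78295 − 0.807)/0.03475 = -0.02405/0.03475 = -0.692.
p-value = P(Z > -0.692) ≈ 0.7556.

z = -0.692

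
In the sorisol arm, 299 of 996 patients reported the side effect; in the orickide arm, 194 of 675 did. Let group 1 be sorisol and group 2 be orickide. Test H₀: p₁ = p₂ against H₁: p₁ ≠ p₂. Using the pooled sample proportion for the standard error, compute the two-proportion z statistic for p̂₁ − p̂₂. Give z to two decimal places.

z = 0.56

p̂₁ = 299/996 ≈ 0.3002, p̂₂ = 194/675 ≈ 0.2874.
Pooled p̂ = (299+194)/(996+675) = 493/1671 = 0.2950.
SE = √(p̂(1−p̂)(1/n₁+1/n₂)) = √(0.2950·0.7050·0.0024855) = √(0.000516955) = 0.0227.
z = (0.3002 − 0.2874)/0.0227 = 0.0128/0.0227 = 0.56.
Two-sided p-value ≈ 2·Φ(−0.563) = 0.5737.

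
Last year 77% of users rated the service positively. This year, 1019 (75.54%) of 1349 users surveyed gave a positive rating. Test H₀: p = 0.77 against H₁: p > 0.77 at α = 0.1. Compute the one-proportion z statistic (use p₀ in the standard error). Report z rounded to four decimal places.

z = -1.2765

p̂ = 1019/1349 ≈ 0.755374.
SE = √(p₀(1−p₀)/n) = √(0.1771/1349) = 0.011458.
z = (0.755374 − 0.77)/0.011458 = -0.014626/0.011458 = -1.2765.
p-value = P(Z > -1.276) ≈ 0.8991, so at α = 0.1 we fail to reject H₀.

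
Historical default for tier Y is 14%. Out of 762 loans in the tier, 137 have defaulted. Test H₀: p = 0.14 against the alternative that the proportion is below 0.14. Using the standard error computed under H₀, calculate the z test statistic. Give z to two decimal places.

p̂ = 137/762 ≈ 0.17979.
Under H₀, SE = √(0.14·0.86/762) = √(0.000158005) = 0.01257.
z = (0.17979 − 0.14)/0.01257 = 0.03979/0.01257 = 3.17.

z = 3.17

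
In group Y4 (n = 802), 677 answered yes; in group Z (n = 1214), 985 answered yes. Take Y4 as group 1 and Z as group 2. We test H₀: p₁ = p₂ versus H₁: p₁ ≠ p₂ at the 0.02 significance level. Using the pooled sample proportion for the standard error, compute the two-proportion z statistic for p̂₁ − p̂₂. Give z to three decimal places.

z = 1.893

p̂₁ = 677/802 ≈ 0.84414, p̂₂ = 985/1214 ≈ 0.81137.
Pooled p̂ = (677+985)/(802+1214) = 1662/2016 = 0.82440.
SE = √(0.144762 × 0.00207061) = 0.01731.
z = (0.84414 − 0.81137)/0.01731 = 0.03277/0.01731 = 1.893.
p-value = 2·P(Z > 1.893) ≈ 0.0584. With α = 0.02, fail to reject H₀.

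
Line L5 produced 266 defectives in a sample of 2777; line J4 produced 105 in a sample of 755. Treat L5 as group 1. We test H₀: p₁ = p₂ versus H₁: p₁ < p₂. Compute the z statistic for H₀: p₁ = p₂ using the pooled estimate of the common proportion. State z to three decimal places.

p̂₁ = 266/2777 ≈ 0.09579, p̂₂ = 105/755 ≈ 0.13907.
Pooled p̂ = (266+105)/(2777+755) = 371/3532 = 0.10504.
SE = √(0.0940063 × 0.0016846) = 0.01258.
z = (0.09579 − 0.13907)/0.01258 = -0.04328/0.01258 = -3.440.

z = -3.440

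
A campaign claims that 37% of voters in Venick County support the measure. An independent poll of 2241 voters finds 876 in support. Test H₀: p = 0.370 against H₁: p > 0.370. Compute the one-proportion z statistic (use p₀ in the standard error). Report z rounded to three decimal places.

z = 2.049

p̂ = 876/2241 ≈ 0.39090.
Standard error under H₀: √(0.37×0.63/2241) = 0.01020.
z = (0.39090 − 0.37)/0.01020 = 0.02090/0.01020 = 2.049.
p-value = P(Z > 2.049) ≈ 0.0202.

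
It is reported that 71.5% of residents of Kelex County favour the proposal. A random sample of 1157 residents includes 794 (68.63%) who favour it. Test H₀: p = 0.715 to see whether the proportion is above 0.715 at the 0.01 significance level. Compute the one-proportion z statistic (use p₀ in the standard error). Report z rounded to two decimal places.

p̂ = 794/1157 = 0.68626.
SE = √(p₀(1−p₀)/n) = √(0.20378/1157) = 0.01327.
z = (0.68626 − 0.715)/0.01327 = -0.02874/0.01327 = -2.17.
p-value = P(Z > -2.166) ≈ 0.9848. With α = 0.01, fail to reject H₀.

z = -2.17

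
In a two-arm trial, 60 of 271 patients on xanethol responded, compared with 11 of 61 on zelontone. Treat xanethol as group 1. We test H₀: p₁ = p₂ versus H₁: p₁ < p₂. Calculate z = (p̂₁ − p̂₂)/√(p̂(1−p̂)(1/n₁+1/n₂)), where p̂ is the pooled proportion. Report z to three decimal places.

z = 0.707

p̂₁ = 60/271 ≈ 0.22140, p̂₂ = 11/61 ≈ 0.18033.
Pooled p̂ = (60+11)/(271+61) = 71/332 = 0.21386.
SE = √(p̂(1−p̂)(1/n₁+1/n₂)) = √(0.21386·0.78614·0.0200835) = √(0.00337646) = 0.05811.
z = (0.22140 − 0.18033)/0.05811 = 0.04107/0.05811 = 0.707.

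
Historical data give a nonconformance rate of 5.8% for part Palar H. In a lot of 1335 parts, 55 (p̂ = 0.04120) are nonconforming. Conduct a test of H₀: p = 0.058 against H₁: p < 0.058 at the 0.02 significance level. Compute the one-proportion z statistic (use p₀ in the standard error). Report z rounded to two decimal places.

z = -2.63

p̂ = 55/1335 ≈ 0.041199.
Under H₀, SE = √(0.058·0.942/1335) = √(4.09258e-05) = 0.006397.
z = (0.041199 − 0.058)/0.006397 = -0.016801/0.006397 = -2.63.
p-value = P(Z < -2.626) ≈ 0.0043; since p < α = 0.02, reject H₀.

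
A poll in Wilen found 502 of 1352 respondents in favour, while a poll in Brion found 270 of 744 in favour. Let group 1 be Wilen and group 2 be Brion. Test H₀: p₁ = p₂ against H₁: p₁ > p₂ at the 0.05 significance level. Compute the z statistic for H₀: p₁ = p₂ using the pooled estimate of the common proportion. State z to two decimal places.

p̂₁ = 502/1352 ≈ 0.3713, p̂₂ = 270/744 ≈ 0.3629.
Pooled p̂ = (502+270)/(1352+744) = 772/2096 = 0.3683.
SE = √(0.232661 × 0.00208373) = 0.0220.
z = (0.3713 − 0.3629)/0.0220 = 0.0084/0.0220 = 0.38.
p-value = P(Z > 0.381) ≈ 0.3514. With α = 0.05, fail to reject H₀.

z = 0.38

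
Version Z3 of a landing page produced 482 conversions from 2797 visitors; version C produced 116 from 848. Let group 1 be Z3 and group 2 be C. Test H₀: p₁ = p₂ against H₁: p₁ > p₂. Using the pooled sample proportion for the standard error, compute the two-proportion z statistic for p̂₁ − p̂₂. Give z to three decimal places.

z = 2.448

p̂₁ = 482/2797 = 0.17233, p̂₂ = 116/848 = 0.13679.
Pooled p̂ = (482+116)/(2797+848) = 598/3645 = 0.16406.
SE = √(0.137145 × 0.00153677) = 0.01452.
z = (0.17233 − 0.13679)/0.01452 = 0.03554/0.01452 = 2.448.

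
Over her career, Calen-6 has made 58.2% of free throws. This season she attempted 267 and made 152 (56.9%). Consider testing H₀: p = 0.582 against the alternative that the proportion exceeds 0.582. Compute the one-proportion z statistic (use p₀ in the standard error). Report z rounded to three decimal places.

z = -0.421

p̂ = 152/267 = 0.56929.
SE = √(p₀(1−p₀)/n) = √(0.24328/267) = 0.03019.
z = (0.56929 − 0.582)/0.03019 = -0.01271/0.03019 = -0.421.
p-value = P(Z > -0.421) ≈ 0.6632.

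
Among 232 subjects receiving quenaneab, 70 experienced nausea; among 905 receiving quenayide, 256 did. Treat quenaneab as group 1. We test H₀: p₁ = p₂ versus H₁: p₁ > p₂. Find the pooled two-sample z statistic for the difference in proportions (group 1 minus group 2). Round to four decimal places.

p̂₁ = 70/232 = 0.301724, p̂₂ = 256/905 = 0.282873.
Pooled p̂ = (70+256)/(232+905) = 326/1137 = 0.286719.
SE = √(p̂(1−p̂)(1/n₁+1/n₂)) = √(0.286719·0.713281·0.00541532) = √(0.00110749) = 0.033279.
z = (0.301724 − 0.282873)/0.033279 = 0.018851/0.033279 = 0.5665.
p-value = P(Z > 0.566) ≈ 0.2855.

z = 0.5665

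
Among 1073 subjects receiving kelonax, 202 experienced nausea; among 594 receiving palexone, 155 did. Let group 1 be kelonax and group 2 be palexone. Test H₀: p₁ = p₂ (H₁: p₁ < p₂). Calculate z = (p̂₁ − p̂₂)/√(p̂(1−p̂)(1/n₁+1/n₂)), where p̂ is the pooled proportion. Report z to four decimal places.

z = -3.4645

p̂₁ = 202/1073 ≈ 0.188257, p̂₂ = 155/594 ≈ 0.260943.
Pooled p̂ = (202+155)/(1073+594) = 357/1667 = 0.214157.
SE = √(0.168294 × 0.00261547) = 0.020980.
z = (0.188257 − 0.260943)/0.020980 = -0.072686/0.020980 = -3.4645.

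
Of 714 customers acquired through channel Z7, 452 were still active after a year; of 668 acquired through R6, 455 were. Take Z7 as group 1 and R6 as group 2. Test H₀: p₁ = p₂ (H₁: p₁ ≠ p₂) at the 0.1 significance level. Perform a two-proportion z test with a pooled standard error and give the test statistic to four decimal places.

p̂₁ = 452/714 ≈ 0.633053, p̂₂ = 455/668 ≈ 0.681138.
Pooled p̂ = (452+455)/(714+668) = 907/1382 = 0.656295.
SE = √(p̂(1−p̂)(1/n₁+1/n₂)) = √(0.656295·0.343705·0.00289757) = √(0.000653609) = 0.025566.
z = (0.633053 − 0.681138)/0.025566 = -0.048085/0.025566 = -1.8808.
Two-sided p-value ≈ 2·Φ(−1.881) = 0.0600. With α = 0.1, reject H₀.

z = -1.8808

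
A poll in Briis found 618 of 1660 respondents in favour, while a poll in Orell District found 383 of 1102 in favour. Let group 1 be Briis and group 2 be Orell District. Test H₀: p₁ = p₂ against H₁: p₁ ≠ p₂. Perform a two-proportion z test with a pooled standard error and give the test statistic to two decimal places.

p̂₁ = 618/1660 = 0.37229, p̂₂ = 383/1102 = 0.34755.
Pooled p̂ = (618+383)/(1660+1102) = 1001/2762 = 0.36242.
SE = √(0.231071 × 0.00150985) = 0.01868.
z = (0.37229 − 0.34755)/0.01868 = 0.02474/0.01868 = 1.32.

z = 1.32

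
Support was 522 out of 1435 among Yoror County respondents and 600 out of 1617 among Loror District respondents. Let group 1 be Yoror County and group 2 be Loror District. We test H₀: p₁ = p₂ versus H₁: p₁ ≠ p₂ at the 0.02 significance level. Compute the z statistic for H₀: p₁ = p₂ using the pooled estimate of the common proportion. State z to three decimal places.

p̂₁ = 522/1435 = 0.36376, p̂₂ = 600/1617 = 0.37106.
Pooled p̂ = (522+600)/(1435+1617) = 1122/3052 = 0.36763.
SE = √(0.232478 × 0.00131529) = 0.01749.
z = (0.36376 − 0.37106)/0.01749 = -0.00730/0.01749 = -0.417.
p-value = 2·P(Z > 0.417) ≈ 0.6766. With α = 0.02, fail to reject H₀.

z = -0.417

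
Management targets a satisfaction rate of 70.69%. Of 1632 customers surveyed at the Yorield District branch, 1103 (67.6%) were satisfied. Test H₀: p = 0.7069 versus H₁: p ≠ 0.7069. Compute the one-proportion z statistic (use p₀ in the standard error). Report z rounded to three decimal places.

p̂ = 1103/1632 ≈ 0.675858.
Standard error under H₀: √(0.7069×0.2931/1632) = 0.011267.
z = (0.675858 − 0.7069)/0.011267 = -0.031042/0.011267 = -2.755.

z = -2.755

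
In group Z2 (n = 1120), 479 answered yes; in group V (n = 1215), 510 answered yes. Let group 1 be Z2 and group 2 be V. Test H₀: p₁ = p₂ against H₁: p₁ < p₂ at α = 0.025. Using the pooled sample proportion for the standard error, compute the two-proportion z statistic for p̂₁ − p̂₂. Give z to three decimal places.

z = 0.387

p̂₁ = 479/1120 ≈ 0.42768, p̂₂ = 510/1215 ≈ 0.41975.
Pooled p̂ = (479+510)/(1120+1215) = 989/2335 = 0.42355.
SE = √(p̂(1−p̂)(1/n₁+1/n₂)) = √(0.42355·0.57645·0.0017159) = √(0.000418948) = 0.02047.
z = (0.42768 − 0.41975)/0.02047 = 0.00793/0.02047 = 0.387.
p-value = P(Z < 0.387) ≈ 0.6507, so at α = 0.025 we fail to reject H₀.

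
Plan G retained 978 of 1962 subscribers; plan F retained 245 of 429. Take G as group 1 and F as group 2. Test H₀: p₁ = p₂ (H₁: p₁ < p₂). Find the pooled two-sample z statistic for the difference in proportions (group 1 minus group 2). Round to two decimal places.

z = -2.73

p̂₁ = 978/1962 ≈ 0.4985, p̂₂ = 245/429 ≈ 0.5711.
Pooled p̂ = (978+245)/(1962+429) = 1223/2391 = 0.5115.
SE = √(0.249868 × 0.00284069) = 0.0266.
z = (0.4985 − 0.5711)/0.0266 = -0.0726/0.0266 = -2.73.
p-value = P(Z < -2.726) ≈ 0.0032.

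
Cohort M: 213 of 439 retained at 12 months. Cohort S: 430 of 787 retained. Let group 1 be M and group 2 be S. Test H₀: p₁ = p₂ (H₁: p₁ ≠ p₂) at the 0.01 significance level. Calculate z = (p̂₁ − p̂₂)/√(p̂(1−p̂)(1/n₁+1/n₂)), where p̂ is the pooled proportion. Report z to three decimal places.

p̂₁ = 213/439 ≈ 0.48519, p̂₂ = 430/787 ≈ 0.54638.
Pooled p̂ = (213+430)/(439+787) = 643/1226 = 0.52447.
SE = √(0.249401 × 0.00354855) = 0.02975.
z = (0.48519 − 0.54638)/0.02975 = -0.06119/0.02975 = -2.057.
p-value = 2·P(Z > 2.057) ≈ 0.0397; since p > α = 0.01, fail to reject H₀.

z = -2.057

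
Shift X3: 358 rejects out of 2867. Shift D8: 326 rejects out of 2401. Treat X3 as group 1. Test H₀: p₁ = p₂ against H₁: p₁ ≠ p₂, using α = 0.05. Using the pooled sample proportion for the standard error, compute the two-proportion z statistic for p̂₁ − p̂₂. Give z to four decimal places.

p̂₁ = 358/2867 = 0.124869, p̂₂ = 326/2401 = 0.135777.
Pooled p̂ = (358+326)/(2867+2401) = 684/5268 = 0.129841.
SE = √(p̂(1−p̂)(1/n₁+1/n₂)) = √(0.129841·0.870159·0.00076529) = √(8.6464e-05) = 0.009299.
z = (0.124869 − 0.135777)/0.009299 = -0.010908/0.009299 = -1.1730.
Two-sided p-value ≈ 2·Φ(−1.173) = 0.2408, so at α = 0.05 we fail to reject H₀.

z = -1.1730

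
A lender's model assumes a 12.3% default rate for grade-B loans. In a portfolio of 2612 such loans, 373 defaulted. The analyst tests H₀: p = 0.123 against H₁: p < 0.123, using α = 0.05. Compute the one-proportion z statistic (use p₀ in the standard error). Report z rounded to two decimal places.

p̂ = 373/2612 ≈ 0.14280.
Standard error under H₀: √(0.123×0.877/2612) = 0.00643.
z = (0.14280 − 0.123)/0.00643 = 0.01980/0.00643 = 3.08.
p-value = P(Z < 3.081) ≈ 0.9990; since p > α = 0.05, fail to reject H₀.

z = 3.08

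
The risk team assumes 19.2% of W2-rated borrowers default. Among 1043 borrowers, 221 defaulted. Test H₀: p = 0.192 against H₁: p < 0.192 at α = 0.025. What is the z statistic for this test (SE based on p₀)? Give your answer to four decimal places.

z = 1.6308

p̂ = 221/1043 ≈ 0.211889.
Standard error under H₀: √(0.192×0.808/1043) = 0.012196.
z = (0.211889 − 0.192)/0.012196 = 0.019889/0.012196 = 1.6308.
p-value = P(Z < 1.631) ≈ 0.9485. With α = 0.025, fail to reject H₀.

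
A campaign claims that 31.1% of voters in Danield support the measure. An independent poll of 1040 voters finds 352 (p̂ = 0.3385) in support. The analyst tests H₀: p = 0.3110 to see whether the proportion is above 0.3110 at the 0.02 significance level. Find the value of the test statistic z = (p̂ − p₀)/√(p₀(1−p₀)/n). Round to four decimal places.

z = 1.9132

p̂ = 352/1040 = 0.338462.
SE = √(p₀(1−p₀)/n) = √(0.21428/1040) = 0.014354.
z = (0.338462 − 0.311)/0.014354 = 0.027462/0.014354 = 1.9132.
p-value = P(Z > 1.913) ≈ 0.0279; since p > α = 0.02, fail to reject H₀.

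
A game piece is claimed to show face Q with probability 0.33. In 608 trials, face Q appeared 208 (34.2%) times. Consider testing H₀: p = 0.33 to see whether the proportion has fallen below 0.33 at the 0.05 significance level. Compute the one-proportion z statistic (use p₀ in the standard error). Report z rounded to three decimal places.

p̂ = 208/608 ≈ 0.34211.
Standard error under H₀: √(0.33×0.67/608) = 0.01907.
z = (0.34211 − 0.33)/0.01907 = 0.01211/0.01907 = 0.635.
p-value = P(Z < 0.635) ≈ 0.7372. With α = 0.05, fail to reject H₀.

z = 0.635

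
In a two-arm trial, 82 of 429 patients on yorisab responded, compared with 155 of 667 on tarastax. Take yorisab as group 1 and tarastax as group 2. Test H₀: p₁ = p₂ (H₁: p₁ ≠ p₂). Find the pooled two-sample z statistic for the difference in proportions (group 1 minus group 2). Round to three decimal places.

p̂₁ = 82/429 ≈ 0.19114, p̂₂ = 155/667 ≈ 0.23238.
Pooled p̂ = (82+155)/(429+667) = 237/1096 = 0.21624.
SE = √(0.169481 × 0.00383025) = 0.02548.
z = (0.19114 − 0.23238)/0.02548 = -0.04124/0.02548 = -1.619.
p-value = 2·P(Z > 1.619) ≈ 0.1055.

z = -1.619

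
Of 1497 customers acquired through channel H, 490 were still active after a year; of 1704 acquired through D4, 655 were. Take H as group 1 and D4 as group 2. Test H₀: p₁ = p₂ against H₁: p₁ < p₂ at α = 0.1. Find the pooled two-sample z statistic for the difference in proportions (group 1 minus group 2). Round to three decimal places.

z = -3.361

p̂₁ = 490/1497 ≈ 0.32732, p̂₂ = 655/1704 ≈ 0.38439.
Pooled p̂ = (490+655)/(1497+1704) = 1145/3201 = 0.35770.
SE = √(0.229751 × 0.00125486) = 0.01698.
z = (0.32732 − 0.38439)/0.01698 = -0.05707/0.01698 = -3.361.
p-value = P(Z < -3.361) ≈ 0.0004. With α = 0.1, reject H₀.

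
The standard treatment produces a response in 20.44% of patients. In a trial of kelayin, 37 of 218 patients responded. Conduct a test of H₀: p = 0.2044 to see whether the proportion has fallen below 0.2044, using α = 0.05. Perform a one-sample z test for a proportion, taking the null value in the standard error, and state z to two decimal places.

z = -1.27

p̂ = 37/218 ≈ 0.1697.
Under H₀, SE = √(0.2044·0.7956/218) = √(0.000745966) = 0.0273.
z = (0.1697 − 0.2044)/0.0273 = -0.0347/0.0273 = -1.27.
p-value = P(Z < -1.270) ≈ 0.1021; since p > α = 0.05, fail to reject H₀.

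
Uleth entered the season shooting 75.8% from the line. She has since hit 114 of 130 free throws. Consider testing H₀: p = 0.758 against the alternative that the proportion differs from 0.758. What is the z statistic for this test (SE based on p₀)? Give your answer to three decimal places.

z = 3.166

p̂ = 114/130 ≈ 0.87692.
Standard error under H₀: √(0.758×0.242/130) = 0.03756.
z = (0.87692 − 0.758)/0.03756 = 0.11892/0.03756 = 3.166.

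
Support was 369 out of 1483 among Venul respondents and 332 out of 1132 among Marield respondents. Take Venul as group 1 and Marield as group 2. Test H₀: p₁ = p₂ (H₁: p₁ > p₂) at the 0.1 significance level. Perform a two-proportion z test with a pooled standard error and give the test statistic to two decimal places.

p̂₁ = 369/1483 = 0.2488, p̂₂ = 332/1132 = 0.2933.
Pooled p̂ = (369+332)/(1483+1132) = 701/2615 = 0.2681.
SE = √(p̂(1−p̂)(1/n₁+1/n₂)) = √(0.2681·0.7319·0.0015577) = √(0.000305633) = 0.0175.
z = (0.2488 − 0.2933)/0.0175 = -0.0445/0.0175 = -2.54.
p-value = P(Z > -2.543) ≈ 0.9945; since p > α = 0.1, fail to reject H₀.

z = -2.54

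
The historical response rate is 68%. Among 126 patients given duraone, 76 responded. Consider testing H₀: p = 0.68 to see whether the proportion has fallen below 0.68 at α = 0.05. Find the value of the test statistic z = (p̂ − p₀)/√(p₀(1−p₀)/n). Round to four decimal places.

p̂ = 76/126 ≈ 0.603175.
Standard error under H₀: √(0.68×0.32/126) = 0.041557.
z = (0.603175 − 0.68)/0.041557 = -0.076825/0.041557 = -1.8487.
p-value = P(Z < -1.849) ≈ 0.0323; since p < α = 0.05, reject H₀.

z = -1.8487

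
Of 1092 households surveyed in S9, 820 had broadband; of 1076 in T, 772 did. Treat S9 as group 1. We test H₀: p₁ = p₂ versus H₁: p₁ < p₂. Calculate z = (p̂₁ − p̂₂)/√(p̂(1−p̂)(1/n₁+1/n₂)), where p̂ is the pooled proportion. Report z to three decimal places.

z = 1.763

p̂₁ = 820/1092 = 0.75092, p̂₂ = 772/1076 = 0.71747.
Pooled p̂ = (820+772)/(1092+1076) = 1592/2168 = 0.73432.
SE = √(p̂(1−p̂)(1/n₁+1/n₂)) = √(0.73432·0.26568·0.00184512) = √(0.000359974) = 0.01897.
z = (0.75092 − 0.71747)/0.01897 = 0.03345/0.01897 = 1.763.
p-value = P(Z < 1.763) ≈ 0.9610.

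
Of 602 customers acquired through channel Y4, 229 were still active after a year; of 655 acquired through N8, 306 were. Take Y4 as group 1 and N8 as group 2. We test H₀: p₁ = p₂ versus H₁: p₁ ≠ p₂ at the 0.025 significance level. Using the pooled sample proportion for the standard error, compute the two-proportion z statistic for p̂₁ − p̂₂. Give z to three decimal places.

z = -3.108

p̂₁ = 229/602 = 0.38040, p̂₂ = 306/655 = 0.46718.
Pooled p̂ = (229+306)/(602+655) = 535/1257 = 0.42562.
SE = √(0.244467 × 0.00318785) = 0.02792.
z = (0.38040 − 0.46718)/0.02792 = -0.08678/0.02792 = -3.108.
p-value = 2·P(Z > 3.108) ≈ 0.0019; since p < α = 0.025, reject H₀.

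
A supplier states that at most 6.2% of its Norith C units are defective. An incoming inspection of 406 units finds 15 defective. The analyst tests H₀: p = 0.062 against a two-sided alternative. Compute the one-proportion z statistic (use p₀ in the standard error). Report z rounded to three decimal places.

z = -2.093

p̂ = 15/406 = 0.03695.
Under H₀, SE = √(0.062·0.938/406) = √(0.000143241) = 0.01197.
z = (0.03695 − 0.062)/0.01197 = -0.02505/0.01197 = -2.093.
p-value = 2·P(Z > 2.093) ≈ 0.0363.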